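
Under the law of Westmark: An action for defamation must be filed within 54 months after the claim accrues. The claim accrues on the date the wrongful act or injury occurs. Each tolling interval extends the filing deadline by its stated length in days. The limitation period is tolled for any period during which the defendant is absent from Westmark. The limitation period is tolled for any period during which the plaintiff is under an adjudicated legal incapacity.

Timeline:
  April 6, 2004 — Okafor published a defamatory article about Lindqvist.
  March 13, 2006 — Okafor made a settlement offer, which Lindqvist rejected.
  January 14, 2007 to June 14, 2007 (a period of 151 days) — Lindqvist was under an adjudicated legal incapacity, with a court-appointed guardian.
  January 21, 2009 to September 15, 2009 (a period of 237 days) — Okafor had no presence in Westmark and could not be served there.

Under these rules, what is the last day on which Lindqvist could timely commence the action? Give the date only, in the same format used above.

October 29, 2009

The limitation period began to run on April 6, 2004.
54 months from April 6, 2004 is October 6, 2008.
The period was tolled for 151 days by the plaintiff's legal incapacity (January 14, 2007 to June 14, 2007), pushing the deadline to March 6, 2009.
The defendant's absence from the jurisdiction from January 21, 2009 to September 15, 2009 tolled the period for 237 days, extending the deadline to October 29, 2009.
None of the other events listed affects the running of the period under the stated rules.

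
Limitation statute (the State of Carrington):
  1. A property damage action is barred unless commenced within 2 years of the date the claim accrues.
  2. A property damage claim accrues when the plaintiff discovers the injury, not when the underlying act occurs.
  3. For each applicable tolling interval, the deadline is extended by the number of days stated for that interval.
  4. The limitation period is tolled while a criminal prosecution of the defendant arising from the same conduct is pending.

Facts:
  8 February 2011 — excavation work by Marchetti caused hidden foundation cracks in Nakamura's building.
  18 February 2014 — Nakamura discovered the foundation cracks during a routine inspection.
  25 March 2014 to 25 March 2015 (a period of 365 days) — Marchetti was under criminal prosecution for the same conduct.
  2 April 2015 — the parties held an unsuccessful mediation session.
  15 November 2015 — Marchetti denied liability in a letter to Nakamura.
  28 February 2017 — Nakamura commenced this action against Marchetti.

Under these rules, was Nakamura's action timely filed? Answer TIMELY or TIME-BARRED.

TIME-BARRED

Accrual is tied to discovery, so the period began on 18 February 2014 rather than on 8 February 2011 when the act occurred.
Adding the 2 years base period to 18 February 2014 gives a deadline of 18 February 2016, before any tolling.
Because the pending criminal prosecution ran from 25 March 2014 to 25 March 2015, the deadline is extended by 365 days to 17 February 2017.
None of the other events listed affects the running of the period under the stated rules.
The 28 February 2017 filing falls after the 17 February 2017 deadline; the claim is time-barred.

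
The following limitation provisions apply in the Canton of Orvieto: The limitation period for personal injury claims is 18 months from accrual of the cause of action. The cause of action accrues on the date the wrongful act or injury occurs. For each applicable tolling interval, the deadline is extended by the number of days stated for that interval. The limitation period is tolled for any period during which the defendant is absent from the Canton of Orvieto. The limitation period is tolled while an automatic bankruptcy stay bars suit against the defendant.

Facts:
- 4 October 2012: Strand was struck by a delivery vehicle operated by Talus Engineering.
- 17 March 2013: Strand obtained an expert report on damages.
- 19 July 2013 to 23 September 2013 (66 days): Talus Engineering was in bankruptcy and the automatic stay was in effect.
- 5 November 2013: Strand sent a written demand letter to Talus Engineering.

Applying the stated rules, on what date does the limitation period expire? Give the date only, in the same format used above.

9 June 2014

The cause of action accrued on 4 October 2012, the date of the act.
The untolled deadline — 18 months after 4 October 2012 — is 4 April 2014.
The automatic bankruptcy stay from 19 July 2013 to 23 September 2013 tolled the period for 66 days, extending the deadline to 9 June 2014.
Nothing else in the chronology tolls or restarts the period.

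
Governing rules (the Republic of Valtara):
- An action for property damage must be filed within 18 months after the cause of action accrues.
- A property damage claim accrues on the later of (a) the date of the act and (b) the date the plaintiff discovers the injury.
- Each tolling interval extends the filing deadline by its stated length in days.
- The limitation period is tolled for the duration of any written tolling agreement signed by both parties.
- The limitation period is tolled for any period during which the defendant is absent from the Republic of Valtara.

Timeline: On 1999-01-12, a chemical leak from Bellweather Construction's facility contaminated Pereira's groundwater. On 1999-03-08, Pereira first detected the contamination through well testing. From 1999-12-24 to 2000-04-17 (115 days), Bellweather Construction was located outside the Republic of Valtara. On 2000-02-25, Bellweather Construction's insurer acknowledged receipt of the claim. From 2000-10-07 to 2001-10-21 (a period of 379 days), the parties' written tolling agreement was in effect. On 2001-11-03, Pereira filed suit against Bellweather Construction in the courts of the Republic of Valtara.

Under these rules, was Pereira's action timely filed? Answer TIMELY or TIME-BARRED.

Taking the later of the act (1999-01-12) and discovery (1999-03-08), the claim accrued on 1999-03-08.
The untolled deadline — 18 months after 1999-03-08 — is 2000-09-08.
The period was tolled for 115 days by the defendant's absence from the jurisdiction (1999-12-24 to 2000-04-17), pushing the deadline to 2001-01-01.
The period was tolled for 379 days by the written tolling agreement (2000-10-07 to 2001-10-21), pushing the deadline to 2002-01-15.
The other events in the timeline have no effect on the limitation period under the stated rules.
The 2001-11-03 filing precedes the 2002-01-15 deadline; the claim is timely.

TIMELY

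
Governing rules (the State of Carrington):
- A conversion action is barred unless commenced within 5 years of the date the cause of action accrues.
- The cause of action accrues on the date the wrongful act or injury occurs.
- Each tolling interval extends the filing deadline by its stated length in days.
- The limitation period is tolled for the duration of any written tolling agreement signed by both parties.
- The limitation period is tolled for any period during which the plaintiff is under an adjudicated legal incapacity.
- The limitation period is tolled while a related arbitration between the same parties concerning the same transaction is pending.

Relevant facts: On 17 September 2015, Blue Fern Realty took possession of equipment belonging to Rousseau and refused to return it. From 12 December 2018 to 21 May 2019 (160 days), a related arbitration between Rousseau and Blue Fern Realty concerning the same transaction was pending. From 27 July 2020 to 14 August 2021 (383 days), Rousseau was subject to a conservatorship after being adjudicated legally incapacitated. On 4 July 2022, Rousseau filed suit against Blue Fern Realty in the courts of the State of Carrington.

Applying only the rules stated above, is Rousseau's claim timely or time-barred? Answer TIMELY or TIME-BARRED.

TIME-BARRED

The cause of action accrued on 17 September 2015, the date of the act.
Adding the 5 years base period to 17 September 2015 gives a deadline of 17 September 2020, before any tolling.
The pending related arbitration from 12 December 2018 to 21 May 2019 tolled the period for 160 days, extending the deadline to 24 February 2021.
The plaintiff's legal incapacity from 27 July 2020 to 14 August 2021 tolled the period for 383 days, extending the deadline to 14 March 2022.
Rousseau filed on 4 July 2022, after the 14 March 2022 deadline, so the action is time-barred.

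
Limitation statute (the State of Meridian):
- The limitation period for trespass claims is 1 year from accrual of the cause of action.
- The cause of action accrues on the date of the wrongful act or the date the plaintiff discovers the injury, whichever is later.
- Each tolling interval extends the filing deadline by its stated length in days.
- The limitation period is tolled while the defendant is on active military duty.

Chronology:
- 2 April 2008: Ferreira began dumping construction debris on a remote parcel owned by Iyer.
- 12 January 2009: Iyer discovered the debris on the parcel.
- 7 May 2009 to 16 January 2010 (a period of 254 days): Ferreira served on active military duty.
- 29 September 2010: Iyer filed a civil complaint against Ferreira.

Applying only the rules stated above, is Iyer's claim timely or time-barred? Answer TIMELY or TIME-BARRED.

TIME-BARRED

Taking the later of the act (2 April 2008) and discovery (12 January 2009), the claim accrued on 12 January 2009.
1 year from 12 January 2009 is 12 January 2010.
The period was tolled for 254 days by the defendant's active military service (7 May 2009 to 16 January 2010), pushing the deadline to 23 September 2010.
Iyer filed on 29 September 2010, after the 23 September 2010 deadline, so the action is time-barred.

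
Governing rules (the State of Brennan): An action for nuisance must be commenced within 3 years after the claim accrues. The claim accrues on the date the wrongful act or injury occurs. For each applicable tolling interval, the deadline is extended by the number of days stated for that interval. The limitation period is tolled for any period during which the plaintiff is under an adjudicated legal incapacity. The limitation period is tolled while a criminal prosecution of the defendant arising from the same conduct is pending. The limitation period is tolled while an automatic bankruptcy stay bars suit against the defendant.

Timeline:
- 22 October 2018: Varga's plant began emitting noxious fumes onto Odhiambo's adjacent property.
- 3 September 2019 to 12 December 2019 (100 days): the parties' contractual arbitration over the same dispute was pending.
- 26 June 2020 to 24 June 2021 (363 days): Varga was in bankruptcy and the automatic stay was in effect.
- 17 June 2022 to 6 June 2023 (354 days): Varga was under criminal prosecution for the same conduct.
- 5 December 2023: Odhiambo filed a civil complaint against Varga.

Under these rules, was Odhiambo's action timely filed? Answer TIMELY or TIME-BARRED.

TIME-BARRED

The claim accrued on 22 October 2018, when the wrongful act occurred.
The untolled deadline — 3 years after 22 October 2018 — is 22 October 2021.
The automatic bankruptcy stay from 26 June 2020 to 24 June 2021 tolled the period for 363 days, extending the deadline to 20 October 2022.
The pending criminal prosecution from 17 June 2022 to 6 June 2023 tolled the period for 354 days, extending the deadline to 9 October 2023.
No stated provision tolls the period for a pending arbitration, so the interval from 3 September 2019 to 12 December 2019 has no effect on the deadline.
Filing on 5 December 2023 missed the 9 October 2023 deadline — the action is time-barred.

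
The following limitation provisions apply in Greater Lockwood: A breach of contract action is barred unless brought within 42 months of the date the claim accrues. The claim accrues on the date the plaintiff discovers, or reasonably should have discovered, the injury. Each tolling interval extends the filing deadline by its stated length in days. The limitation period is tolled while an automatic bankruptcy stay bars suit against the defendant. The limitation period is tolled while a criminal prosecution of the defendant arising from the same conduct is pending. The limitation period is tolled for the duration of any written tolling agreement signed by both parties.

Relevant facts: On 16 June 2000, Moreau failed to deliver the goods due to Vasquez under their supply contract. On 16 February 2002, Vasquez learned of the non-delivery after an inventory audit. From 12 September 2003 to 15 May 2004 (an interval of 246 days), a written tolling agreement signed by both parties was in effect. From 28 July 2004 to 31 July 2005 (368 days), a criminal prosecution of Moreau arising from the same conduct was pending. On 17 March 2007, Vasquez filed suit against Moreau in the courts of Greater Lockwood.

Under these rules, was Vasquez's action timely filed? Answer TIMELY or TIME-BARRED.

TIMELY

Under the discovery rule, the claim accrued on 16 February 2002, when Vasquez discovered the injury — not on the 16 June 2000 date of the underlying act.
Adding the 42 months base period to 16 February 2002 gives a deadline of 16 August 2005, before any tolling.
Because the written tolling agreement ran from 12 September 2003 to 15 May 2004, the deadline is extended by 246 days to 19 April 2006.
The pending criminal prosecution from 28 July 2004 to 31 July 2005 tolled the period for 368 days, extending the deadline to 22 April 2007.
Vasquez filed on 17 March 2007, before the 22 April 2007 deadline, so the action is timely.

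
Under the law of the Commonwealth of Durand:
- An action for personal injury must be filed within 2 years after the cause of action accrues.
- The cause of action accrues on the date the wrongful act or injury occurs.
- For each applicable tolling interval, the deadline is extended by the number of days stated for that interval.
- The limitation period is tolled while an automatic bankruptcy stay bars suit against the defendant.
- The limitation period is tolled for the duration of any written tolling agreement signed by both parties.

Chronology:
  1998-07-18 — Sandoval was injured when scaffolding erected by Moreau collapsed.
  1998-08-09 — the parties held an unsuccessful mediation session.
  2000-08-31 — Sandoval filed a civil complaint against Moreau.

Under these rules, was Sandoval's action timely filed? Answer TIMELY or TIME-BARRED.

The claim accrued on 1998-07-18, when the wrongful act occurred.
The untolled deadline — 2 years after 1998-07-18 — is 2000-07-18.
None of the other events listed affects the running of the period under the stated rules.
Sandoval filed on 2000-08-31, after the 2000-07-18 deadline, so the action is time-barred.

TIME-BARRED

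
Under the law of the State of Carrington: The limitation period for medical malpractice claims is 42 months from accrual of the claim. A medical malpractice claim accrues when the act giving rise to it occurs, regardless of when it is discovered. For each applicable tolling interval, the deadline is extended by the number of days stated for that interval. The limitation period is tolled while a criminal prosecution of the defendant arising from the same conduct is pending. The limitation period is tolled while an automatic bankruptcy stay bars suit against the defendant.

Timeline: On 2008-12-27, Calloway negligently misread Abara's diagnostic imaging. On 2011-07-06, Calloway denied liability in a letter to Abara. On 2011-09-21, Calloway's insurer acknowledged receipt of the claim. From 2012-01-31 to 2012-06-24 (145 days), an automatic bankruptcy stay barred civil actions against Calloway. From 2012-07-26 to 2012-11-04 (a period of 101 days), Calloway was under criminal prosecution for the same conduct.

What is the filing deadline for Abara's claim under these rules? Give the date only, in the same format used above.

The claim accrued on 2008-12-27, the date of the act.
The untolled deadline — 42 months after 2008-12-27 — is 2012-06-27.
The automatic bankruptcy stay from 2012-01-31 to 2012-06-24 tolled the period for 145 days, extending the deadline to 2012-11-19.
The period was tolled for 101 days by the pending criminal prosecution (2012-07-26 to 2012-11-04), pushing the deadline to 2013-02-28.
None of the other events listed affects the running of the period under the stated rules.

2013-02-28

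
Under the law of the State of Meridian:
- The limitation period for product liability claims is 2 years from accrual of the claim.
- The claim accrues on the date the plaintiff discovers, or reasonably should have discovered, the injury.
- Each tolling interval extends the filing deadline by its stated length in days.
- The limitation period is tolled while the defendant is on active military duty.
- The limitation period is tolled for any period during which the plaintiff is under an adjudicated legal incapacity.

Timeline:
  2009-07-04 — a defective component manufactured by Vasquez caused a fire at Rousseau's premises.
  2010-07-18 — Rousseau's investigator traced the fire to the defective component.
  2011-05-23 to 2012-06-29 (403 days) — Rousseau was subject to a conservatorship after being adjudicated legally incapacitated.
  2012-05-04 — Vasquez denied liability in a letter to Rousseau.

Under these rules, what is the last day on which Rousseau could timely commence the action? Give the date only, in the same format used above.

2013-08-25

Accrual is tied to discovery, so the period began on 2010-07-18 rather than on 2009-07-04 when the act occurred.
2 years from 2010-07-18 is 2012-07-18.
The period was tolled for 403 days by the plaintiff's legal incapacity (2011-05-23 to 2012-06-29), pushing the deadline to 2013-08-25.
The other events in the timeline have no effect on the limitation period under the stated rules.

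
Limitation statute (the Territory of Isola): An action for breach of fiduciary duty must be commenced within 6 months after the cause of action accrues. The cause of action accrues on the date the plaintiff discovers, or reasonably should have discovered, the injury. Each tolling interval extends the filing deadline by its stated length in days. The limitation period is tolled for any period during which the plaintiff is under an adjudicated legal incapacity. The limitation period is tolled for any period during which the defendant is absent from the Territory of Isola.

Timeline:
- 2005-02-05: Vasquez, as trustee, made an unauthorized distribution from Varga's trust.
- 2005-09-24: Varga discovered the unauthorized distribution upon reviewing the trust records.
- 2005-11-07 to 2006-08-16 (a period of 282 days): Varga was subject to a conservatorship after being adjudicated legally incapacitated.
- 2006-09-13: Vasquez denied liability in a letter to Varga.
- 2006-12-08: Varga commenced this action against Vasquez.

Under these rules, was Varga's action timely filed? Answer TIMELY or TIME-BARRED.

Under the discovery rule, the claim accrued on 2005-09-24, when Varga discovered the injury — not on the 2005-02-05 date of the underlying act.
Adding the 6 months base period to 2005-09-24 gives a deadline of 2006-03-24, before any tolling.
The plaintiff's legal incapacity from 2005-11-07 to 2006-08-16 tolled the period for 282 days, extending the deadline to 2006-12-31.
None of the other events listed affects the running of the period under the stated rules.
Varga filed on 2006-12-08, before the 2006-12-31 deadline, so the action is timely.

TIMELY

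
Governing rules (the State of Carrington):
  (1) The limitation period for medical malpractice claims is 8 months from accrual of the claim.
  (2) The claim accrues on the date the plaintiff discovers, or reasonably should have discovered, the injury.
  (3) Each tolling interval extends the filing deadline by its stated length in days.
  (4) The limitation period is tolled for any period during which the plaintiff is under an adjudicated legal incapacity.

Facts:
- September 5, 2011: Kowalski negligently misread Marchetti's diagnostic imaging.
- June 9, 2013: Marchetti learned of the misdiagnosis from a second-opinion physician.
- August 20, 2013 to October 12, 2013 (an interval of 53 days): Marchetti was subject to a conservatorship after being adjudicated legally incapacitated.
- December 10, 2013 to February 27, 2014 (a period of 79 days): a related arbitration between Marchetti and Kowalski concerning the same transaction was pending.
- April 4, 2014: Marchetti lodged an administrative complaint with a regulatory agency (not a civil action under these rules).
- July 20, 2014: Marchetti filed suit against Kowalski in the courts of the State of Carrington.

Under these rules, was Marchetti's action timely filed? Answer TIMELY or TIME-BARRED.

TIME-BARRED

The claim did not accrue until Marchetti discovered the injury on June 9, 2013; the September 5, 2011 act date does not start the clock under the stated rule.
The untolled deadline — 8 months after June 9, 2013 — is February 9, 2014.
The period was tolled for 53 days by the plaintiff's legal incapacity (August 20, 2013 to October 12, 2013), pushing the deadline to April 3, 2014.
The pending related arbitration from December 10, 2013 to February 27, 2014 does not toll the period, because no stated rule makes a pending arbitration a tolling event.
None of the other events listed affects the running of the period under the stated rules.
The July 20, 2014 filing falls after the April 3, 2014 deadline; the claim is time-barred.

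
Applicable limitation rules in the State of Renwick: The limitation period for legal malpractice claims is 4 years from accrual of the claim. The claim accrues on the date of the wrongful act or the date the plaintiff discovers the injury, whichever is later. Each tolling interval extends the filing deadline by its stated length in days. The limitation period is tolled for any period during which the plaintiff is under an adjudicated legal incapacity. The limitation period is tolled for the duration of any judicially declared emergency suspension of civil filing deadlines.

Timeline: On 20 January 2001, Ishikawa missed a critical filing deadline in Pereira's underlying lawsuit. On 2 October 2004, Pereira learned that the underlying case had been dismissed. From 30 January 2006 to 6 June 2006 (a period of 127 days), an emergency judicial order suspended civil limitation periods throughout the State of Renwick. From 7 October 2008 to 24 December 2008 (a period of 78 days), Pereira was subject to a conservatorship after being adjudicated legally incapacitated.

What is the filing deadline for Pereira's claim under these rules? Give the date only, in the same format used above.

25 April 2009

The claim accrued on 2 October 2004 — the later of the 20 January 2001 act and the 2 October 2004 discovery.
Adding the 4 years base period to 2 October 2004 gives a deadline of 2 October 2008, before any tolling.
Because the emergency suspension of filing deadlines ran from 30 January 2006 to 6 June 2006, the deadline is extended by 127 days to 6 February 2009.
The plaintiff's legal incapacity from 7 October 2008 to 24 December 2008 tolled the period for 78 days, extending the deadline to 25 April 2009.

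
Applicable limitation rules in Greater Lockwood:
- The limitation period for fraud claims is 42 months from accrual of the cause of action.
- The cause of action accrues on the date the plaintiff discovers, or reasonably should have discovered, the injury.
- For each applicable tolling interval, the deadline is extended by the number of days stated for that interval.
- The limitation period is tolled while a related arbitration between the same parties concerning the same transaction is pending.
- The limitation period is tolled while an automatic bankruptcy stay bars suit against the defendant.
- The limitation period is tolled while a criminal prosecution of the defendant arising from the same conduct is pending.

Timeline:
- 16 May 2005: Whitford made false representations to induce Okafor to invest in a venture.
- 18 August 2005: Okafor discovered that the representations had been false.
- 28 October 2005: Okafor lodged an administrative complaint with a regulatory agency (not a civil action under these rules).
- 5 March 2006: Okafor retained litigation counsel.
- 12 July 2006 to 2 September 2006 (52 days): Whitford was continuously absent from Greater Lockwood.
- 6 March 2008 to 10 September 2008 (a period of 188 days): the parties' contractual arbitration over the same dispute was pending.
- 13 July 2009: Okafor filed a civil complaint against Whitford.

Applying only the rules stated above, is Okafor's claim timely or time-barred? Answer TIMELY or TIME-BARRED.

TIMELY

Accrual is tied to discovery, so the period began on 18 August 2005 rather than on 16 May 2005 when the act occurred.
The untolled deadline — 42 months after 18 August 2005 — is 18 February 2009.
The pending related arbitration from 6 March 2008 to 10 September 2008 tolled the period for 188 days, extending the deadline to 25 August 2009.
Although the defendant's absence ran from 12 July 2006 to 2 September 2006, the stated rules do not make that a tolling event, so it is disregarded.
Nothing else in the chronology tolls or restarts the period.
Okafor filed on 13 July 2009, before the 25 August 2009 deadline, so the action is timely.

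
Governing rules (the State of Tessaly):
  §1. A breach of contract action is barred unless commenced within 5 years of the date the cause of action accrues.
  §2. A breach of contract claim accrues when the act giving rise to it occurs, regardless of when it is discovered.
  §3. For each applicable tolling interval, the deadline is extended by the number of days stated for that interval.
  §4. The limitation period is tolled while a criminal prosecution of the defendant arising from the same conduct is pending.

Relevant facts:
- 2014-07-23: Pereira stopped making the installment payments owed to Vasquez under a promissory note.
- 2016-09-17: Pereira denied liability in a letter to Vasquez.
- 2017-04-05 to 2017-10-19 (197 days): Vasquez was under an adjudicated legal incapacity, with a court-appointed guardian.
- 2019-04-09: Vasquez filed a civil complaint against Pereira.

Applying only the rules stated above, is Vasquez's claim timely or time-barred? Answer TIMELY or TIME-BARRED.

TIMELY

The claim accrued on 2014-07-23, when the wrongful act occurred.
The untolled deadline — 5 years after 2014-07-23 — is 2019-07-23.
The plaintiff's legal incapacity from 2017-04-05 to 2017-10-19 does not toll the period, because no stated rule makes the plaintiff's incapacity a tolling event.
None of the other events listed affects the running of the period under the stated rules.
Filing on 2019-04-09 beat the 2019-07-23 deadline — the action is timely.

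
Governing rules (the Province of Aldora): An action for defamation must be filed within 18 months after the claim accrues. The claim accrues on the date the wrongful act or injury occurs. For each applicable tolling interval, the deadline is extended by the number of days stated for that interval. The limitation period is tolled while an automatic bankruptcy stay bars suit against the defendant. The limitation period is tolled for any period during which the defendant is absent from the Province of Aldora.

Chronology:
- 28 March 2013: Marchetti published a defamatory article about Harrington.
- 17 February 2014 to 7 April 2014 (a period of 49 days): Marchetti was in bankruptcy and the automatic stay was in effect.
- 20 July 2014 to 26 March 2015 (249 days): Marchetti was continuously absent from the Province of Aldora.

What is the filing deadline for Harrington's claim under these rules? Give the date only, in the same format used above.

The claim accrued on 28 March 2013, when the wrongful act occurred.
18 months from 28 March 2013 is 28 September 2014.
Because the automatic bankruptcy stay ran from 17 February 2014 to 7 April 2014, the deadline is extended by 49 days to 16 November 2014.
The period was tolled for 249 days by the defendant's absence from the jurisdiction (20 July 2014 to 26 March 2015), pushing the deadline to 23 July 2015.

23 July 2015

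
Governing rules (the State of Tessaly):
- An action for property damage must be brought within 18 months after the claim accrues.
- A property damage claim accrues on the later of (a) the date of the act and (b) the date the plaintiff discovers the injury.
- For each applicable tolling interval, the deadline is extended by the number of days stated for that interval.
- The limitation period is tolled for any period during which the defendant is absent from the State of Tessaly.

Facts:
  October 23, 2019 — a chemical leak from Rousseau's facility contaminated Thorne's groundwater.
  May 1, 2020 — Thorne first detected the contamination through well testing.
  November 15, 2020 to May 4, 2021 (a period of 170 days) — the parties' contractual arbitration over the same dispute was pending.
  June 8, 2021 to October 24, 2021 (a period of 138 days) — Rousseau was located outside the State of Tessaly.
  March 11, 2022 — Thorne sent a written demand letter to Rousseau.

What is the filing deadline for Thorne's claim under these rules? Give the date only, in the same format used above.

March 19, 2022

The claim accrued on May 1, 2020 — the later of the October 23, 2019 act and the May 1, 2020 discovery.
Adding the 18 months base period to May 1, 2020 gives a deadline of November 1, 2021, before any tolling.
The defendant's absence from the jurisdiction from June 8, 2021 to October 24, 2021 tolled the period for 138 days, extending the deadline to March 19, 2022.
Although a pending arbitration ran from November 15, 2020 to May 4, 2021, the stated rules do not make that a tolling event, so it is disregarded.
Nothing else in the chronology tolls or restarts the period.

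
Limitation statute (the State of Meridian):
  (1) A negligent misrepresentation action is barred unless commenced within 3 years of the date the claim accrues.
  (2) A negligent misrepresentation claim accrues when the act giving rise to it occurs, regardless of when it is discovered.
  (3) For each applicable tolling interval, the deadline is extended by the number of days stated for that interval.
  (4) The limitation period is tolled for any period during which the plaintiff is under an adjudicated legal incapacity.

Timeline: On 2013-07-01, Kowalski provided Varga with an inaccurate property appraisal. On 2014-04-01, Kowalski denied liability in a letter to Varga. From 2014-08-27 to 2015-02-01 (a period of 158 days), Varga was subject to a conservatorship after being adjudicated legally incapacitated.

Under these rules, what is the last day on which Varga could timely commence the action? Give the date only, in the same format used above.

The claim accrued on 2013-07-01, when the wrongful act occurred.
Adding the 3 years base period to 2013-07-01 gives a deadline of 2016-07-01, before any tolling.
The period was tolled for 158 days by the plaintiff's legal incapacity (2014-08-27 to 2015-02-01), pushing the deadline to 2016-12-06.
The other events in the timeline have no effect on the limitation period under the stated rules.

2016-12-06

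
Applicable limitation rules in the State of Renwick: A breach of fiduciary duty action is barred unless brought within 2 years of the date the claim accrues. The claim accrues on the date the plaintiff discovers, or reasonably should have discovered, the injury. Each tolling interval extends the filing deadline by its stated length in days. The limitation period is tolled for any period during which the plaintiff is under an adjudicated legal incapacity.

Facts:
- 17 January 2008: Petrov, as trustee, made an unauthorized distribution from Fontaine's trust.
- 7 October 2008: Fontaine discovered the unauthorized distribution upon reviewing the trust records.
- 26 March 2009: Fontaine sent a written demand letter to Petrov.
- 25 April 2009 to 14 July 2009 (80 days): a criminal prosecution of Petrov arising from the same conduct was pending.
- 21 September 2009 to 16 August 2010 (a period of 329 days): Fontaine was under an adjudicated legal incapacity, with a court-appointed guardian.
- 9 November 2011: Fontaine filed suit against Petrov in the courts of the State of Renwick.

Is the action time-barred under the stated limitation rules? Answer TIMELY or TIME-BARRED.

The claim did not accrue until Fontaine discovered the injury on 7 October 2008; the 17 January 2008 act date does not start the clock under the stated rule.
Adding the 2 years base period to 7 October 2008 gives a deadline of 7 October 2010, before any tolling.
The plaintiff's legal incapacity from 21 September 2009 to 16 August 2010 tolled the period for 329 days, extending the deadline to 1 September 2011.
No stated provision tolls the period for a criminal prosecution, so the interval from 25 April 2009 to 14 July 2009 has no effect on the deadline.
The other events in the timeline have no effect on the limitation period under the stated rules.
Fontaine filed on 9 November 2011, after the 1 September 2011 deadline, so the action is time-barred.

TIME-BARRED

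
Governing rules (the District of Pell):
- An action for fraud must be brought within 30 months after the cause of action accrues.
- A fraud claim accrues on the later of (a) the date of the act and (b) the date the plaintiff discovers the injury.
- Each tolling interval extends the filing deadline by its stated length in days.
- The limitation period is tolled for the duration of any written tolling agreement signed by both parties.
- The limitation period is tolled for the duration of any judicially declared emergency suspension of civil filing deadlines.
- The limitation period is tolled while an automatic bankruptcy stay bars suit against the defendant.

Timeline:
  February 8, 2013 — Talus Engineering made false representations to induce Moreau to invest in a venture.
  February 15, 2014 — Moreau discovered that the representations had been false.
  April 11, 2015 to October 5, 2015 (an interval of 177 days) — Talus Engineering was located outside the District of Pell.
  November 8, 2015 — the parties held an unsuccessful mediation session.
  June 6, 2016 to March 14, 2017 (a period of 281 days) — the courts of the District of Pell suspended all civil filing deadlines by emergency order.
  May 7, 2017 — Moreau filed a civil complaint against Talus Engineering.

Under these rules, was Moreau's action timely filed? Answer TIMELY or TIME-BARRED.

TIMELY

Taking the later of the act (February 8, 2013) and discovery (February 15, 2014), the claim accrued on February 15, 2014.
The untolled deadline — 30 months after February 15, 2014 — is August 15, 2016.
The emergency suspension of filing deadlines from June 6, 2016 to March 14, 2017 tolled the period for 281 days, extending the deadline to May 23, 2017.
Although the defendant's absence ran from April 11, 2015 to October 5, 2015, the stated rules do not make that a tolling event, so it is disregarded.
Nothing else in the chronology tolls or restarts the period.
Filing on May 7, 2017 beat the May 23, 2017 deadline — the action is timely.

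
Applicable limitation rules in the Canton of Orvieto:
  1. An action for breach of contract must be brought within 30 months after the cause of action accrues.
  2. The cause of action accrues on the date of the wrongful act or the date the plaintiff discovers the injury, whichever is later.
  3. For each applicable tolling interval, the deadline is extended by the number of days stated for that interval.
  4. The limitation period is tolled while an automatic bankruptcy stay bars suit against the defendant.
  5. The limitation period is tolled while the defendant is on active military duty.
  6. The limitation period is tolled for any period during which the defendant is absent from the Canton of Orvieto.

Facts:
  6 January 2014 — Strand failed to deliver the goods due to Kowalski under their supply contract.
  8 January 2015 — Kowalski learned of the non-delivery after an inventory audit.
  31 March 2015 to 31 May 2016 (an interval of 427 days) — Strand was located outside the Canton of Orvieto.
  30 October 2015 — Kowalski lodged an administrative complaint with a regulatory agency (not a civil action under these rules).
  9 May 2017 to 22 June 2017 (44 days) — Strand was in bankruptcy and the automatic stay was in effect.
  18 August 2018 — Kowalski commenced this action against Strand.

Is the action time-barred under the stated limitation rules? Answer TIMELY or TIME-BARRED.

TIMELY

Because discovery on 8 January 2015 post-dates the 6 January 2014 act, accrual under the later-of rule falls on 8 January 2015.
The untolled deadline — 30 months after 8 January 2015 — is 8 July 2017.
Because the defendant's absence from the jurisdiction ran from 31 March 2015 to 31 May 2016, the deadline is extended by 427 days to 8 September 2018.
Because the automatic bankruptcy stay ran from 9 May 2017 to 22 June 2017, the deadline is extended by 44 days to 22 October 2018.
None of the other events listed affects the running of the period under the stated rules.
Kowalski filed on 18 August 2018, before the 22 October 2018 deadline, so the action is timely.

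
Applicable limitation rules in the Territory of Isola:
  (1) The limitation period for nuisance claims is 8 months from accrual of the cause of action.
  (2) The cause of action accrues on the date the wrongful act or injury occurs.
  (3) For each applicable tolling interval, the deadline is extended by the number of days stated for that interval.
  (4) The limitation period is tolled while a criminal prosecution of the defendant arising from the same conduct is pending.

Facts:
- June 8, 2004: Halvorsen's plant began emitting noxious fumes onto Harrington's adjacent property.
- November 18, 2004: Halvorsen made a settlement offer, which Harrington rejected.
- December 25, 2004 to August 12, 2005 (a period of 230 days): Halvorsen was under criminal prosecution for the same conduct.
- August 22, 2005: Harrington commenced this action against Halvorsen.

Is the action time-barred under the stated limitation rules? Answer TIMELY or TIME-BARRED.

TIMELY

The claim accrued on June 8, 2004, when the wrongful act occurred.
8 months from June 8, 2004 is February 8, 2005.
The pending criminal prosecution from December 25, 2004 to August 12, 2005 tolled the period for 230 days, extending the deadline to September 26, 2005.
None of the other events listed affects the running of the period under the stated rules.
Filing on August 22, 2005 beat the September 26, 2005 deadline — the action is timely.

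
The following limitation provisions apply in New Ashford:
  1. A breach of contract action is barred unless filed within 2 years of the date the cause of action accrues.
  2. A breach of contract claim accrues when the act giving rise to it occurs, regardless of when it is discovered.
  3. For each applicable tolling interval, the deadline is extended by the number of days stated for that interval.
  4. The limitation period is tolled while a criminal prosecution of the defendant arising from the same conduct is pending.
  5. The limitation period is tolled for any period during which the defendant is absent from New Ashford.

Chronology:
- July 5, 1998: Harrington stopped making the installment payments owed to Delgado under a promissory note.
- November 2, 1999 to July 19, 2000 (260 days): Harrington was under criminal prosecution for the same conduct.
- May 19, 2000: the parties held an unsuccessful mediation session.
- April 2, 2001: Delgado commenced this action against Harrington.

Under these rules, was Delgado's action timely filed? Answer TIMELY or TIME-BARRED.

TIME-BARRED

The limitation period began to run on July 5, 1998.
2 years from July 5, 1998 is July 5, 2000.
Because the pending criminal prosecution ran from November 2, 1999 to July 19, 2000, the deadline is extended by 260 days to March 22, 2001.
The other events in the timeline have no effect on the limitation period under the stated rules.
Delgado filed on April 2, 2001, after the March 22, 2001 deadline, so the action is time-barred.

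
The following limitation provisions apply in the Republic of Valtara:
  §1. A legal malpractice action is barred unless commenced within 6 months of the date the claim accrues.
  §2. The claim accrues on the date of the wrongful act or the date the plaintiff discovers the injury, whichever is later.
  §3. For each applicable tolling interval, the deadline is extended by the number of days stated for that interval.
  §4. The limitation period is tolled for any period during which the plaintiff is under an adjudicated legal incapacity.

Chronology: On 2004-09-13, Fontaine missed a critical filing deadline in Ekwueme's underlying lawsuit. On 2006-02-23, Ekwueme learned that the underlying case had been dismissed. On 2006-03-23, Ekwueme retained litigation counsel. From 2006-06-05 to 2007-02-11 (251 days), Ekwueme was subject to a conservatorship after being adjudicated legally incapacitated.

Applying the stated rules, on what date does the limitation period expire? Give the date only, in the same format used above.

Because discovery on 2006-02-23 post-dates the 2004-09-13 act, accrual under the later-of rule falls on 2006-02-23.
6 months from 2006-02-23 is 2006-08-23.
Because the plaintiff's legal incapacity ran from 2006-06-05 to 2007-02-11, the deadline is extended by 251 days to 2007-05-01.
None of the other events listed affects the running of the period under the stated rules.

2007-05-01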